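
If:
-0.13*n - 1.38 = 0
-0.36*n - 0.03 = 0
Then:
No Solution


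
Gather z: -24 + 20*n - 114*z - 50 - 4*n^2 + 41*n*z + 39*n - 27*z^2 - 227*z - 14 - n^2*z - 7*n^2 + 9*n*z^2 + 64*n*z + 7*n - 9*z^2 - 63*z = -11*n^2 + 66*n + z^2*(9*n - 36) + z*(-n^2 + 105*n - 404) - 88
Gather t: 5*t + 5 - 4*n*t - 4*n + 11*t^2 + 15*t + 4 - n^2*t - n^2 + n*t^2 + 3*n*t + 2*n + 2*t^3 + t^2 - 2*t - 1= -n^2 - 2*n + 2*t^3 + t^2*(n + 12) + t*(-n^2 - n + 18) + 8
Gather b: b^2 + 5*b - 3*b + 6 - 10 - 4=b^2 + 2*b - 8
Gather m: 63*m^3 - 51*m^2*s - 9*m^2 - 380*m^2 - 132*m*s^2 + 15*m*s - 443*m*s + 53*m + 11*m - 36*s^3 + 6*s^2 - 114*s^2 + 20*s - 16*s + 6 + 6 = 63*m^3 + m^2*(-51*s - 389) + m*(-132*s^2 - 428*s + 64) - 36*s^3 - 108*s^2 + 4*s + 12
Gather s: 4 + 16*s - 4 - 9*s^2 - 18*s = -9*s^2 - 2*s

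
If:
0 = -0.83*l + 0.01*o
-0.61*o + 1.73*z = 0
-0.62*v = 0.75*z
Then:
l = 0.0341694647442228*z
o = 2.83606557377049*z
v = -1.20967741935484*z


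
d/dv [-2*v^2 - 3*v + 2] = -4*v - 3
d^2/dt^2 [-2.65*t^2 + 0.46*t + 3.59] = -5.30000000000000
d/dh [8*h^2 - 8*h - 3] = 16*h - 8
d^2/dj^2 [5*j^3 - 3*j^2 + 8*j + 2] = 30*j - 6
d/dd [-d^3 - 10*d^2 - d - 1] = -3*d^2 - 20*d - 1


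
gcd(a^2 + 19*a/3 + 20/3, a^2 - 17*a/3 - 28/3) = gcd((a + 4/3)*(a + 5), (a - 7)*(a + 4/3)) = a + 4/3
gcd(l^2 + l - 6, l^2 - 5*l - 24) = l + 3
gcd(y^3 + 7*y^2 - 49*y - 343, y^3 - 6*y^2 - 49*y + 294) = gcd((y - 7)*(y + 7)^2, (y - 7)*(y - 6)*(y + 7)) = y^2 - 49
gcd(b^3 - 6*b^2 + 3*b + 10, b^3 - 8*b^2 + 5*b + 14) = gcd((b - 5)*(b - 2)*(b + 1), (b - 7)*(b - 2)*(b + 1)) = b^2 - b - 2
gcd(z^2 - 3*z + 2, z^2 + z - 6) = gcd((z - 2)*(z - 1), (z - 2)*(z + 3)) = z - 2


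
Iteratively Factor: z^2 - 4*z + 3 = (z - 3)*(z - 1)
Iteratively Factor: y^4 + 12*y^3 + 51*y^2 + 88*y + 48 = (y + 1)*(y^3 + 11*y^2 + 40*y + 48) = (y + 1)*(y + 4)*(y^2 + 7*y + 12) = (y + 1)*(y + 3)*(y + 4)*(y + 4)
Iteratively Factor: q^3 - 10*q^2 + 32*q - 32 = (q - 2)*(q^2 - 8*q + 16) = (q - 4)*(q - 2)*(q - 4)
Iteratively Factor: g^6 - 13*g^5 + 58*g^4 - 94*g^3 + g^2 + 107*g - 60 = (g - 3)*(g^5 - 10*g^4 + 28*g^3 - 10*g^2 - 29*g + 20) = (g - 3)*(g + 1)*(g^4 - 11*g^3 + 39*g^2 - 49*g + 20) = (g - 3)*(g - 1)*(g + 1)*(g^3 - 10*g^2 + 29*g - 20) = (g - 4)*(g - 3)*(g - 1)*(g + 1)*(g^2 - 6*g + 5) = (g - 5)*(g - 4)*(g - 3)*(g - 1)*(g + 1)*(g - 1)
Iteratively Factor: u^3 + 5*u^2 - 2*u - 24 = (u + 3)*(u^2 + 2*u - 8) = (u + 3)*(u + 4)*(u - 2)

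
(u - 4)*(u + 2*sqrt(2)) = u^2 - 4*u + 2*sqrt(2)*u - 8*sqrt(2)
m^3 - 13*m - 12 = (m - 4)*(m + 1)*(m + 3)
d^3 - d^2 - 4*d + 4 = (d - 2)*(d - 1)*(d + 2)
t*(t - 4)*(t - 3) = t^3 - 7*t^2 + 12*t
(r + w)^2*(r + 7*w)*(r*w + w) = r^4*w + 9*r^3*w^2 + r^3*w + 15*r^2*w^3 + 9*r^2*w^2 + 7*r*w^4 + 15*r*w^3 + 7*w^4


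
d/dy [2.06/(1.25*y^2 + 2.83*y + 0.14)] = (-5.15*y - 5.8298)/(1.25*y^2 + 2.83*y + 0.14)^2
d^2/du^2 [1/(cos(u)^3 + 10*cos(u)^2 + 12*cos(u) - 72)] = (-18*sin(u)^4 + 164*sin(u)^2 - 19*cos(u) - cos(3*u) - 50)/(2*(cos(u) - 2)^3*(cos(u) + 6)^4)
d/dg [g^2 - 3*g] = 2*g - 3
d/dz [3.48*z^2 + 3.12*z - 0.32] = 6.96*z + 3.12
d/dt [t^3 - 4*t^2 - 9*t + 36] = 3*t^2 - 8*t - 9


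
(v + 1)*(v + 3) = v^2 + 4*v + 3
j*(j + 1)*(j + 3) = j^3 + 4*j^2 + 3*j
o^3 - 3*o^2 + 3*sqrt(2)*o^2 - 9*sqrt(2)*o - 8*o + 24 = (o - 3)*(o - sqrt(2))*(o + 4*sqrt(2))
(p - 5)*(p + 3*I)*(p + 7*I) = p^3 - 5*p^2 + 10*I*p^2 - 21*p - 50*I*p + 105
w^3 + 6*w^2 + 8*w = w*(w + 2)*(w + 4)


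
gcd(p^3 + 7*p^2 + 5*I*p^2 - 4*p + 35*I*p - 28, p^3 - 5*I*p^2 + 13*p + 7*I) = p + I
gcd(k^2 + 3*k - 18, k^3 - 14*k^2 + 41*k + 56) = 1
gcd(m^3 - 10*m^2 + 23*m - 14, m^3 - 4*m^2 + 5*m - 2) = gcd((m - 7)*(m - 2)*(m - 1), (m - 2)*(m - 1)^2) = m^2 - 3*m + 2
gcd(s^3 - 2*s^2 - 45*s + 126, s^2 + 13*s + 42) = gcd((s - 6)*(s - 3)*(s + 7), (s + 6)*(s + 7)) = s + 7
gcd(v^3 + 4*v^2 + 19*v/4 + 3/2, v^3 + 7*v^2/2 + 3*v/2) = v + 1/2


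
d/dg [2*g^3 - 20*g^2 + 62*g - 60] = 6*g^2 - 40*g + 62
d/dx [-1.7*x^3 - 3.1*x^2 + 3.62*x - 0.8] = -5.1*x^2 - 6.2*x + 3.62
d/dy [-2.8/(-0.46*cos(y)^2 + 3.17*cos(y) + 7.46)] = (2.576*cos(y) - 8.876)*sin(y)/(-0.46*cos(y)^2 + 3.17*cos(y) + 7.46)^2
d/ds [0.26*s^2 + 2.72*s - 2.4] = 0.52*s + 2.72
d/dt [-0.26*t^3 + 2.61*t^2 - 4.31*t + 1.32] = -0.78*t^2 + 5.22*t - 4.31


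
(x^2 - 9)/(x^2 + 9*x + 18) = (x - 3)/(x + 6)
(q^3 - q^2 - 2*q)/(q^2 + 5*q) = (q^2 - q - 2)/(q + 5)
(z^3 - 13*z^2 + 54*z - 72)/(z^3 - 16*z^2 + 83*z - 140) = (z^2 - 9*z + 18)/(z^2 - 12*z + 35)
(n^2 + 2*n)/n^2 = (n + 2)/n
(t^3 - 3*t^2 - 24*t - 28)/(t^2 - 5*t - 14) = t + 2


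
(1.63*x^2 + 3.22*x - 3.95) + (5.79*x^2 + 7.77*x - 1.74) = 7.42*x^2 + 10.99*x - 5.69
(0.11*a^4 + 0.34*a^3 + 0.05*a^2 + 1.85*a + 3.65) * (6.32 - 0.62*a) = -0.0682*a^5 + 0.4844*a^4 + 2.1178*a^3 - 0.831*a^2 + 9.429*a + 23.068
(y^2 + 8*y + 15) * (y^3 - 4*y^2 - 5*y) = y^5 + 4*y^4 - 22*y^3 - 100*y^2 - 75*y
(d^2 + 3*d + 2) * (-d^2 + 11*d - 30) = -d^4 + 8*d^3 + d^2 - 68*d - 60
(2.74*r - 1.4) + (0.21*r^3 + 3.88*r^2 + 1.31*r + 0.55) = 0.21*r^3 + 3.88*r^2 + 4.05*r - 0.85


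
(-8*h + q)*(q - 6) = -8*h*q + 48*h + q^2 - 6*q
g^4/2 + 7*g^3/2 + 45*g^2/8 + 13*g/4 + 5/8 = (g/2 + 1/2)*(g + 1/2)^2*(g + 5)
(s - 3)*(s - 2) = s^2 - 5*s + 6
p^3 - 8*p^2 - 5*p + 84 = (p - 7)*(p - 4)*(p + 3)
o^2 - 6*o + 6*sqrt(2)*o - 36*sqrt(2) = (o - 6)*(o + 6*sqrt(2))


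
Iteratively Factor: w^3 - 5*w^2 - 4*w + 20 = (w + 2)*(w^2 - 7*w + 10) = (w - 2)*(w + 2)*(w - 5)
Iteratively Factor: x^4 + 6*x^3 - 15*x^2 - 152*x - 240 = (x + 4)*(x^3 + 2*x^2 - 23*x - 60) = (x - 5)*(x + 4)*(x^2 + 7*x + 12) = (x - 5)*(x + 4)^2*(x + 3)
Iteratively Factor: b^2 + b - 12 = (b + 4)*(b - 3)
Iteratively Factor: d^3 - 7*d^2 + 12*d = (d)*(d^2 - 7*d + 12) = d*(d - 3)*(d - 4)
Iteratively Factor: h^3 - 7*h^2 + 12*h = (h)*(h^2 - 7*h + 12) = h*(h - 3)*(h - 4)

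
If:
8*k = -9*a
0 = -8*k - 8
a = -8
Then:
No Solution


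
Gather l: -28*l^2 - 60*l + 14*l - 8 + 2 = -28*l^2 - 46*l - 6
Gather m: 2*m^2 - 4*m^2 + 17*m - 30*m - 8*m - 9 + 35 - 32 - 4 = -2*m^2 - 21*m - 10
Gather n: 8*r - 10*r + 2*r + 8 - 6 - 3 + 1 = 0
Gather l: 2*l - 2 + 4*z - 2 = 2*l + 4*z - 4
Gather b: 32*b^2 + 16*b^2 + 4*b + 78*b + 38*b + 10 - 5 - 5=48*b^2 + 120*b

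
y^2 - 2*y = y*(y - 2)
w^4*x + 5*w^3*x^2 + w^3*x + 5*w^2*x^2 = w^2*(w + 5*x)*(w*x + x)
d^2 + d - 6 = (d - 2)*(d + 3)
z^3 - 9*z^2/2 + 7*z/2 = z*(z - 7/2)*(z - 1)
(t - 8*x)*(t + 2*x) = t^2 - 6*t*x - 16*x^2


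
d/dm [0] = 0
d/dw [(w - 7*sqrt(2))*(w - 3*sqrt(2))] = 2*w - 10*sqrt(2)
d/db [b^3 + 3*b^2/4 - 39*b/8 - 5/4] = 3*b^2 + 3*b/2 - 39/8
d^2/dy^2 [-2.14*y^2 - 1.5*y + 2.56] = -4.28000000000000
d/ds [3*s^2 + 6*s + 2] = 6*s + 6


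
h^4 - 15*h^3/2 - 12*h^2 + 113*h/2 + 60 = (h - 8)*(h - 3)*(h + 1)*(h + 5/2)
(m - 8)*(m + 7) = m^2 - m - 56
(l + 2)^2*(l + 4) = l^3 + 8*l^2 + 20*l + 16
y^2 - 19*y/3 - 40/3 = (y - 8)*(y + 5/3)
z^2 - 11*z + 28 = (z - 7)*(z - 4)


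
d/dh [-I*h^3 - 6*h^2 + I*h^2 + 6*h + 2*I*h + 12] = -3*I*h^2 + 2*h*(-6 + I) + 6 + 2*I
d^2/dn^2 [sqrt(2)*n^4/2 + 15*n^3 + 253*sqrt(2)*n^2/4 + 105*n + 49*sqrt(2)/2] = 6*sqrt(2)*n^2 + 90*n + 253*sqrt(2)/2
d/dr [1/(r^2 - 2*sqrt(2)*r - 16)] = 2*(-r + sqrt(2))/(-r^2 + 2*sqrt(2)*r + 16)^2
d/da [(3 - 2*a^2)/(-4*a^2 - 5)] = 44*a/(4*a^2 + 5)^2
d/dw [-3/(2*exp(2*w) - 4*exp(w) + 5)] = 12*(exp(w) - 1)*exp(w)/(2*exp(2*w) - 4*exp(w) + 5)^2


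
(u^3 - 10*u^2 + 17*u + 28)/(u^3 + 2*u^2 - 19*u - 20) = (u - 7)/(u + 5)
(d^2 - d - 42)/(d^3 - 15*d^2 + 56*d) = (d + 6)/(d*(d - 8))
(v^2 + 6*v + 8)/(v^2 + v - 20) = (v^2 + 6*v + 8)/(v^2 + v - 20)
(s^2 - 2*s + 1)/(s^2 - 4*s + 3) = (s - 1)/(s - 3)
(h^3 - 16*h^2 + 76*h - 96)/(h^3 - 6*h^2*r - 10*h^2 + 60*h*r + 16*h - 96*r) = (6 - h)/(-h + 6*r)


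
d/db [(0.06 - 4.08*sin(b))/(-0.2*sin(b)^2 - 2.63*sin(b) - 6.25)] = (-0.816*sin(b)^2 + 0.0239999999999991*sin(b) + 25.6578)*cos(b)/(0.04*sin(b)^4 + 1.052*sin(b)^3 + 9.4169*sin(b)^2 + 32.875*sin(b) + 39.0625)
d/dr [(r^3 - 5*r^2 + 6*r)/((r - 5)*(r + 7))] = (r^4 + 4*r^3 - 121*r^2 + 350*r - 210)/(r^4 + 4*r^3 - 66*r^2 - 140*r + 1225)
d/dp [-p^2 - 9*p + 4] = -2*p - 9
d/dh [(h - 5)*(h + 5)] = 2*h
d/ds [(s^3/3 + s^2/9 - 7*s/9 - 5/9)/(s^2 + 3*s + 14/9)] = (27*s^4 + 162*s^3 + 216*s^2 + 118*s + 37)/(81*s^4 + 486*s^3 + 981*s^2 + 756*s + 196)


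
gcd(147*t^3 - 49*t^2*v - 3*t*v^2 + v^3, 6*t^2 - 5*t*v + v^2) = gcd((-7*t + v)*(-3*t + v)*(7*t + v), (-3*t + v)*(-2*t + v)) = 3*t - v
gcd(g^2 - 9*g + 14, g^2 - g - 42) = g - 7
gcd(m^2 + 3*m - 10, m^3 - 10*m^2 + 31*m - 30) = m - 2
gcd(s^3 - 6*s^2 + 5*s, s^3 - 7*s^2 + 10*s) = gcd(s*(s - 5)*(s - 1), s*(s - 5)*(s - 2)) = s^2 - 5*s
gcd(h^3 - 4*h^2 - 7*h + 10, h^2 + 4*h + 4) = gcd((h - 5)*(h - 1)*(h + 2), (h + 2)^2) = h + 2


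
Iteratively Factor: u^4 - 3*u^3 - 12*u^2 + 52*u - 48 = (u - 3)*(u^3 - 12*u + 16) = (u - 3)*(u - 2)*(u^2 + 2*u - 8) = (u - 3)*(u - 2)^2*(u + 4)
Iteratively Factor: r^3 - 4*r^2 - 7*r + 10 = (r + 2)*(r^2 - 6*r + 5) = (r - 5)*(r + 2)*(r - 1)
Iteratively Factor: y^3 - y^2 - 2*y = (y)*(y^2 - y - 2) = y*(y - 2)*(y + 1)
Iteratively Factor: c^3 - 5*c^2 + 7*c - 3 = (c - 1)*(c^2 - 4*c + 3) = (c - 3)*(c - 1)*(c - 1)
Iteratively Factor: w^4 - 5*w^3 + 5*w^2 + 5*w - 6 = (w - 3)*(w^3 - 2*w^2 - w + 2) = (w - 3)*(w - 2)*(w^2 - 1) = (w - 3)*(w - 2)*(w - 1)*(w + 1)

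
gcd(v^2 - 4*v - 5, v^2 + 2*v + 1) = v + 1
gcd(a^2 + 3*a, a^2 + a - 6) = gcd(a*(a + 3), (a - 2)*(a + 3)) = a + 3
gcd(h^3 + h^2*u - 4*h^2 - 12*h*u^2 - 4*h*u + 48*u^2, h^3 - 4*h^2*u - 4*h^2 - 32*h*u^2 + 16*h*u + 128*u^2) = h^2 + 4*h*u - 4*h - 16*u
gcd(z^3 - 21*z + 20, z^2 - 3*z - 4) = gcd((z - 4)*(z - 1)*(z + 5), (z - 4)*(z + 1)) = z - 4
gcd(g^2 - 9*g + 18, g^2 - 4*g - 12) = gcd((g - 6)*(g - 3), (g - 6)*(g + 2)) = g - 6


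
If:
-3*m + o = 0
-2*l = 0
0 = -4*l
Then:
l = 0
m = o/3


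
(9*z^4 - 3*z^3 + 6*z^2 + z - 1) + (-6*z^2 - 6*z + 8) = 9*z^4 - 3*z^3 - 5*z + 7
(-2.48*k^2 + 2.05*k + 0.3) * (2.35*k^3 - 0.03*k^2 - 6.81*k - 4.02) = -5.828*k^5 + 4.8919*k^4 + 17.5323*k^3 - 3.9999*k^2 - 10.284*k - 1.206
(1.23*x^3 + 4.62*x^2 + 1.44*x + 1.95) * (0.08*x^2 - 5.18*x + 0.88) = 0.0984*x^5 - 6.0018*x^4 - 22.734*x^3 - 3.2376*x^2 - 8.8338*x + 1.716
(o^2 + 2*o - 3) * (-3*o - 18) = -3*o^3 - 24*o^2 - 27*o + 54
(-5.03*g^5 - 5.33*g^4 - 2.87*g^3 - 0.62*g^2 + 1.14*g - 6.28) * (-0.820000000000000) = 4.1246*g^5 + 4.3706*g^4 + 2.3534*g^3 + 0.5084*g^2 - 0.9348*g + 5.1496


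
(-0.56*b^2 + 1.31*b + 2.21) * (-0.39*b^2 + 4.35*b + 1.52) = 0.2184*b^4 - 2.9469*b^3 + 3.9854*b^2 + 11.6047*b + 3.3592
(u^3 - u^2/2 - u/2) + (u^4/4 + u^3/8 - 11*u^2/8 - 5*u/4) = u^4/4 + 9*u^3/8 - 15*u^2/8 - 7*u/4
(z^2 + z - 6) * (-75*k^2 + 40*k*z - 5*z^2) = -75*k^2*z^2 - 75*k^2*z + 450*k^2 + 40*k*z^3 + 40*k*z^2 - 240*k*z - 5*z^4 - 5*z^3 + 30*z^2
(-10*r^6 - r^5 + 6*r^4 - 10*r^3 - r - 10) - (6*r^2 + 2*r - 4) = -10*r^6 - r^5 + 6*r^4 - 10*r^3 - 6*r^2 - 3*r - 6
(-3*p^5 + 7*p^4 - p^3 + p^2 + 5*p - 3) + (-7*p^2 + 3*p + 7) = -3*p^5 + 7*p^4 - p^3 - 6*p^2 + 8*p + 4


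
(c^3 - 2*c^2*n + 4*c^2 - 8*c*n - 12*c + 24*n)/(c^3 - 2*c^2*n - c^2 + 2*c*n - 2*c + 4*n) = (c + 6)/(c + 1)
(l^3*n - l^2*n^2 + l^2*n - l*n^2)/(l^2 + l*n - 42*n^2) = l*n*(l^2 - l*n + l - n)/(l^2 + l*n - 42*n^2)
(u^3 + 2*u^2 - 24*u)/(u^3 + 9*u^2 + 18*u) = (u - 4)/(u + 3)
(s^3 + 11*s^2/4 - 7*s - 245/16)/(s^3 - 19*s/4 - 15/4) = (8*s^2 + 42*s + 49)/(4*(2*s^2 + 5*s + 3))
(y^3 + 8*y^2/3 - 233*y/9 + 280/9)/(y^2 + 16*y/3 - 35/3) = y - 8/3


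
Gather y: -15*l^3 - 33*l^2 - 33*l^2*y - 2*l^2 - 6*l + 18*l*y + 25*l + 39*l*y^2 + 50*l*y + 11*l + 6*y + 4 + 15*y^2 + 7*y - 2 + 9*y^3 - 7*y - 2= -15*l^3 - 35*l^2 + 30*l + 9*y^3 + y^2*(39*l + 15) + y*(-33*l^2 + 68*l + 6)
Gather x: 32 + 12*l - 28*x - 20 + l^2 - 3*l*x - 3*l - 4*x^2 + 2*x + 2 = l^2 + 9*l - 4*x^2 + x*(-3*l - 26) + 14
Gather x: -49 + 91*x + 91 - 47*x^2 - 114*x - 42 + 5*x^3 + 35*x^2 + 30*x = 5*x^3 - 12*x^2 + 7*x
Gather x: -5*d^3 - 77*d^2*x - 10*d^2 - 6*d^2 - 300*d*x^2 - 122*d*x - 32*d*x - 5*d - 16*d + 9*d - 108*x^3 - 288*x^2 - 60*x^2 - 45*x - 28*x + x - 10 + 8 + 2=-5*d^3 - 16*d^2 - 12*d - 108*x^3 + x^2*(-300*d - 348) + x*(-77*d^2 - 154*d - 72)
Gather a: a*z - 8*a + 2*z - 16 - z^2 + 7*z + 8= a*(z - 8) - z^2 + 9*z - 8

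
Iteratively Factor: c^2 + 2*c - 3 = (c + 3)*(c - 1)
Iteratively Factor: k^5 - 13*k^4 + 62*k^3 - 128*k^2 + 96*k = (k - 2)*(k^4 - 11*k^3 + 40*k^2 - 48*k) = k*(k - 2)*(k^3 - 11*k^2 + 40*k - 48) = k*(k - 3)*(k - 2)*(k^2 - 8*k + 16) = k*(k - 4)*(k - 3)*(k - 2)*(k - 4)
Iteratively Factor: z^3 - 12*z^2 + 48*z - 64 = (z - 4)*(z^2 - 8*z + 16) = (z - 4)^2*(z - 4)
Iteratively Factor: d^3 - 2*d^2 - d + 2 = (d - 1)*(d^2 - d - 2) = (d - 1)*(d + 1)*(d - 2)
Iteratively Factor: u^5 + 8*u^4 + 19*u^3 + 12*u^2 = (u + 3)*(u^4 + 5*u^3 + 4*u^2) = u*(u + 3)*(u^3 + 5*u^2 + 4*u) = u*(u + 3)*(u + 4)*(u^2 + u) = u*(u + 1)*(u + 3)*(u + 4)*(u)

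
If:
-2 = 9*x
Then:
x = -2/9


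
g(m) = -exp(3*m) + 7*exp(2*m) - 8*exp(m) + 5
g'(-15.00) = 0.00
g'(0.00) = 3.00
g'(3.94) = -371229.82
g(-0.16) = 2.65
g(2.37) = -503.69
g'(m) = -3*exp(3*m) + 14*exp(2*m) - 8*exp(m) = (-3*exp(2*m) + 14*exp(m) - 8)*exp(m)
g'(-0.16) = 1.49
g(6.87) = -886430068.23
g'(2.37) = -2155.94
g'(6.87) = -2665765702.11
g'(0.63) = 14.48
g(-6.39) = 4.99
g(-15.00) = 5.00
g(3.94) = -117843.47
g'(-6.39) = -0.01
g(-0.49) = 2.50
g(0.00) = 3.00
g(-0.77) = 2.70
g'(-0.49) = -0.34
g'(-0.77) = -1.00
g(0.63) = 8.04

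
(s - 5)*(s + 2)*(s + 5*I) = s^3 - 3*s^2 + 5*I*s^2 - 10*s - 15*I*s - 50*I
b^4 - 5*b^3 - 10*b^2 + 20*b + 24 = (b - 6)*(b - 2)*(b + 1)*(b + 2)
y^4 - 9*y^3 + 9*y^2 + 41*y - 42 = (y - 7)*(y - 3)*(y - 1)*(y + 2)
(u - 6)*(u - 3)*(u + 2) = u^3 - 7*u^2 + 36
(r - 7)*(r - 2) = r^2 - 9*r + 14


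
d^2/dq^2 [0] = 0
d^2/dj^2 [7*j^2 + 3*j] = 14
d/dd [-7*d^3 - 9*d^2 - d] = -21*d^2 - 18*d - 1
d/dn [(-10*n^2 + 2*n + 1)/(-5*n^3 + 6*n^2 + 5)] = (-50*n^4 + 20*n^3 + 3*n^2 - 112*n + 10)/(25*n^6 - 60*n^5 + 36*n^4 - 50*n^3 + 60*n^2 + 25)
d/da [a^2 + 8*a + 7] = 2*a + 8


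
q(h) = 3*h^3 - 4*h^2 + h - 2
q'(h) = 9*h^2 - 8*h + 1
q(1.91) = 6.22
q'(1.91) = 18.55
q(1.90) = 6.04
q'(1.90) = 18.29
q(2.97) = 44.28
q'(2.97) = 56.63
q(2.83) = 36.79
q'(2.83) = 50.44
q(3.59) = 88.84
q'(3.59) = 88.27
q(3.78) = 106.66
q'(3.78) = 99.36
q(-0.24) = -2.51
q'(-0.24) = 3.44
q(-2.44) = -71.83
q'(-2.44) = 74.10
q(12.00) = 4618.00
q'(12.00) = 1201.00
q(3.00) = 46.00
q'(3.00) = 58.00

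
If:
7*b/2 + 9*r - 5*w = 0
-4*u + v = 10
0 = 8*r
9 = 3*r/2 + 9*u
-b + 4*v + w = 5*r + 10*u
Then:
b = 460/3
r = 0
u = 1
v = 14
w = 322/3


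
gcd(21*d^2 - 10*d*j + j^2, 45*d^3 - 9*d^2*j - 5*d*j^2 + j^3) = 3*d - j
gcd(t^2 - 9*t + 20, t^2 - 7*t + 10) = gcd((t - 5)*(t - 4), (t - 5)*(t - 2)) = t - 5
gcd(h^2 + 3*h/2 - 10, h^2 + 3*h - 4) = h + 4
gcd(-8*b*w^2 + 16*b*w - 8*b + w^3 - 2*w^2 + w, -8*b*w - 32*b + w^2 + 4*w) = -8*b + w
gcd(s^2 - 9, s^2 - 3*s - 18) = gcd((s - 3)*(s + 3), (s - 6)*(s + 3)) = s + 3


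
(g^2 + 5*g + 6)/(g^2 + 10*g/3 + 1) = 3*(g + 2)/(3*g + 1)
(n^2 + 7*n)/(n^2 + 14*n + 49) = n/(n + 7)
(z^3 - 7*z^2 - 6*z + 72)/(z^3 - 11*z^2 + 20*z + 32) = (z^2 - 3*z - 18)/(z^2 - 7*z - 8)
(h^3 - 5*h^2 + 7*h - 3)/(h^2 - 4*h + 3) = h - 1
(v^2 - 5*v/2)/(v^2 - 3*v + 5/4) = 2*v/(2*v - 1)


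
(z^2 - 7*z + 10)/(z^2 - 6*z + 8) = (z - 5)/(z - 4)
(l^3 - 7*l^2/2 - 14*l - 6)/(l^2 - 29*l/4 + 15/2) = 2*(2*l^2 + 5*l + 2)/(4*l - 5)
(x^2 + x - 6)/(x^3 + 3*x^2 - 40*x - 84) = (x^2 + x - 6)/(x^3 + 3*x^2 - 40*x - 84)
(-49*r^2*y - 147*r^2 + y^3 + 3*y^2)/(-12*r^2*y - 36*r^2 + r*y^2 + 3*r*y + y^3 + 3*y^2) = (-49*r^2 + y^2)/(-12*r^2 + r*y + y^2)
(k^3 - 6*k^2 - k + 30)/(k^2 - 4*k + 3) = (k^2 - 3*k - 10)/(k - 1)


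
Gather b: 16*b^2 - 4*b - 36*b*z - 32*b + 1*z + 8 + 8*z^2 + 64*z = 16*b^2 + b*(-36*z - 36) + 8*z^2 + 65*z + 8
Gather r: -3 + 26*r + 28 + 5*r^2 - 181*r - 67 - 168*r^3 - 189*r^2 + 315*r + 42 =-168*r^3 - 184*r^2 + 160*r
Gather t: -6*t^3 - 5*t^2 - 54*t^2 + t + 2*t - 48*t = -6*t^3 - 59*t^2 - 45*t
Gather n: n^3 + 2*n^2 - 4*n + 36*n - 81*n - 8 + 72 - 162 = n^3 + 2*n^2 - 49*n - 98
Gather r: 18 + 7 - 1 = 24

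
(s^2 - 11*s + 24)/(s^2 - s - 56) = (s - 3)/(s + 7)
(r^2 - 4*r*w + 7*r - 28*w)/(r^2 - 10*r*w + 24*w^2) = (r + 7)/(r - 6*w)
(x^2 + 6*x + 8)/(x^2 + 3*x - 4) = (x + 2)/(x - 1)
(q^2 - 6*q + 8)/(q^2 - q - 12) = (q - 2)/(q + 3)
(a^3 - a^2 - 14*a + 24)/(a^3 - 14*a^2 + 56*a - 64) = (a^2 + a - 12)/(a^2 - 12*a + 32)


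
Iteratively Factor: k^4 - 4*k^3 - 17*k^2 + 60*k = (k - 5)*(k^3 + k^2 - 12*k) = (k - 5)*(k + 4)*(k^2 - 3*k) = (k - 5)*(k - 3)*(k + 4)*(k)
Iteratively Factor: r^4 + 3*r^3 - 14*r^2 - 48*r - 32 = (r - 4)*(r^3 + 7*r^2 + 14*r + 8) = (r - 4)*(r + 1)*(r^2 + 6*r + 8) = (r - 4)*(r + 1)*(r + 2)*(r + 4)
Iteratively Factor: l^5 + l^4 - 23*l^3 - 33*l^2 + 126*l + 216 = (l + 2)*(l^4 - l^3 - 21*l^2 + 9*l + 108) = (l - 4)*(l + 2)*(l^3 + 3*l^2 - 9*l - 27) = (l - 4)*(l - 3)*(l + 2)*(l^2 + 6*l + 9) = (l - 4)*(l - 3)*(l + 2)*(l + 3)*(l + 3)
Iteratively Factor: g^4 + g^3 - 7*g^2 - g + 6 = (g + 3)*(g^3 - 2*g^2 - g + 2) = (g + 1)*(g + 3)*(g^2 - 3*g + 2) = (g - 1)*(g + 1)*(g + 3)*(g - 2)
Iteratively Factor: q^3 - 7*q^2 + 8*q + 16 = (q - 4)*(q^2 - 3*q - 4) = (q - 4)*(q + 1)*(q - 4)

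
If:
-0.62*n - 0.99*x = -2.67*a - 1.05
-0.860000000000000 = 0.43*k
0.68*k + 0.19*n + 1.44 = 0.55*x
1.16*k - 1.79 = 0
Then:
No Solution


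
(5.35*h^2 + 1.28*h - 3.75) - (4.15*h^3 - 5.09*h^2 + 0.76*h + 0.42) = -4.15*h^3 + 10.44*h^2 + 0.52*h - 4.17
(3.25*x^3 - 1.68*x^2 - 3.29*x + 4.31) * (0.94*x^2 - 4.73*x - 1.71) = 3.055*x^5 - 16.9517*x^4 - 0.7037*x^3 + 22.4859*x^2 - 14.7604*x - 7.3701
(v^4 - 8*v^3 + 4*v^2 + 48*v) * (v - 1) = v^5 - 9*v^4 + 12*v^3 + 44*v^2 - 48*v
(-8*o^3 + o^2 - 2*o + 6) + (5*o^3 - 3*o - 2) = -3*o^3 + o^2 - 5*o + 4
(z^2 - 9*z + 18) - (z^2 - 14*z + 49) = 5*z - 31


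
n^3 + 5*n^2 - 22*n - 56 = (n - 4)*(n + 2)*(n + 7)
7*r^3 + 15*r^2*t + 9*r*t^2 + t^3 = (r + t)^2*(7*r + t)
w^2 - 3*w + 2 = (w - 2)*(w - 1)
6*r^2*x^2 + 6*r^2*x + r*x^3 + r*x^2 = x*(6*r + x)*(r*x + r)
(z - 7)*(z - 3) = z^2 - 10*z + 21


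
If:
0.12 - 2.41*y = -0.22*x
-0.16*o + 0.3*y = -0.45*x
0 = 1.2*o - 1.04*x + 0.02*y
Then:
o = -0.04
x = -0.04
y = 0.05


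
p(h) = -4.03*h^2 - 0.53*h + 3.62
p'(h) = -8.06*h - 0.53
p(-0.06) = 3.64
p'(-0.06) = -0.05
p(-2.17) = -14.21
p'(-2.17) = 16.96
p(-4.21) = -65.58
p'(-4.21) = 33.40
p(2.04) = -14.23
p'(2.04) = -16.97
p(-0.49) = 2.91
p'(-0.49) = 3.42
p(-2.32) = -16.84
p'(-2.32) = 18.17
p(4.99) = -99.37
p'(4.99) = -40.75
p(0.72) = 1.15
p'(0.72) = -6.33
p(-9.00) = -318.04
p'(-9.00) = 72.01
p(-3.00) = -31.06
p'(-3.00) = 23.65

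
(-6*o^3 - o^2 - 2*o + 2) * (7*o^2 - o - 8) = -42*o^5 - o^4 + 35*o^3 + 24*o^2 + 14*o - 16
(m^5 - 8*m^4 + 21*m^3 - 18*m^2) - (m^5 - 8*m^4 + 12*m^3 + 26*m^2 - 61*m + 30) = 9*m^3 - 44*m^2 + 61*m - 30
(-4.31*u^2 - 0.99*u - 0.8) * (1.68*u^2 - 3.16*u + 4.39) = -7.2408*u^4 + 11.9564*u^3 - 17.1365*u^2 - 1.8181*u - 3.512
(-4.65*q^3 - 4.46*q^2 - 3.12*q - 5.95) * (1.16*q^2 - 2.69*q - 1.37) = -5.394*q^5 + 7.3349*q^4 + 14.7487*q^3 + 7.601*q^2 + 20.2799*q + 8.1515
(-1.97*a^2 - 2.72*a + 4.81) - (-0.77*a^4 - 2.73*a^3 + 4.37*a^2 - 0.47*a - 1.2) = 0.77*a^4 + 2.73*a^3 - 6.34*a^2 - 2.25*a + 6.01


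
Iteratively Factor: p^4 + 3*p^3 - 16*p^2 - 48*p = (p + 4)*(p^3 - p^2 - 12*p) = p*(p + 4)*(p^2 - p - 12) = p*(p - 4)*(p + 4)*(p + 3)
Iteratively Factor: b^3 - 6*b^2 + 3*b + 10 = (b + 1)*(b^2 - 7*b + 10) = (b - 5)*(b + 1)*(b - 2)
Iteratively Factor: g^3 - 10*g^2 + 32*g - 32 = (g - 4)*(g^2 - 6*g + 8) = (g - 4)*(g - 2)*(g - 4)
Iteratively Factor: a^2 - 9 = (a - 3)*(a + 3)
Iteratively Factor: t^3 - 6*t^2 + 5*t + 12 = (t - 4)*(t^2 - 2*t - 3) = (t - 4)*(t - 3)*(t + 1)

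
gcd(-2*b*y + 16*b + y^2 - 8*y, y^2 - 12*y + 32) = y - 8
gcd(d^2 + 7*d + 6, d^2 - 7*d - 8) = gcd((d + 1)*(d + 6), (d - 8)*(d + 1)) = d + 1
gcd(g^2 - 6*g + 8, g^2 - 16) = g - 4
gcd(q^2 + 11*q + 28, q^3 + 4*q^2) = q + 4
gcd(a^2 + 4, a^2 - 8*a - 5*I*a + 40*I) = 1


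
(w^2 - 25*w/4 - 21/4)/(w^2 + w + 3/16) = 4*(w - 7)/(4*w + 1)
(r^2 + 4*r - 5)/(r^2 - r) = (r + 5)/r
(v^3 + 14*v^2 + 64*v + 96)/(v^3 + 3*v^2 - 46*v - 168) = (v + 4)/(v - 7)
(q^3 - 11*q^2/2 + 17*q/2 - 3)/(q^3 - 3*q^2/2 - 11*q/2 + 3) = (q - 2)/(q + 2)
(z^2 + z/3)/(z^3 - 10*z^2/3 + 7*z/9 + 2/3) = 3*z/(3*z^2 - 11*z + 6)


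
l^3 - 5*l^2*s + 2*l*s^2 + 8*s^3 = (l - 4*s)*(l - 2*s)*(l + s)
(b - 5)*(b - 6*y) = b^2 - 6*b*y - 5*b + 30*y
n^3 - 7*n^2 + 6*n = n*(n - 6)*(n - 1)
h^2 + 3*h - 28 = (h - 4)*(h + 7)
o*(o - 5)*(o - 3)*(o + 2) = o^4 - 6*o^3 - o^2 + 30*o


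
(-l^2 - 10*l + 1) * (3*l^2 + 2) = -3*l^4 - 30*l^3 + l^2 - 20*l + 2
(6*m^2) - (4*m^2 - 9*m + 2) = 2*m^2 + 9*m - 2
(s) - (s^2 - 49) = -s^2 + s + 49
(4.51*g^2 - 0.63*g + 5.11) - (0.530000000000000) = 4.51*g^2 - 0.63*g + 4.58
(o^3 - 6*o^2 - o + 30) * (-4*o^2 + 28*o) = -4*o^5 + 52*o^4 - 164*o^3 - 148*o^2 + 840*o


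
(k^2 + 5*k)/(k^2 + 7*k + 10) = k/(k + 2)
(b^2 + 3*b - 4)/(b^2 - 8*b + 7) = (b + 4)/(b - 7)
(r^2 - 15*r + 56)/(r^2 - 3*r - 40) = (r - 7)/(r + 5)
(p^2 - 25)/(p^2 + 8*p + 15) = (p - 5)/(p + 3)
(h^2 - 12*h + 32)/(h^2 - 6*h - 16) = (h - 4)/(h + 2)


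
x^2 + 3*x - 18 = (x - 3)*(x + 6)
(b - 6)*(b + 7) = b^2 + b - 42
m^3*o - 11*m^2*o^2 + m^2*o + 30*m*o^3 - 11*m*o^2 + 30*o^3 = (m - 6*o)*(m - 5*o)*(m*o + o)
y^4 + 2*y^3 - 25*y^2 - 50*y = y*(y - 5)*(y + 2)*(y + 5)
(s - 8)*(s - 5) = s^2 - 13*s + 40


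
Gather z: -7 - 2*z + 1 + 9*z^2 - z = 9*z^2 - 3*z - 6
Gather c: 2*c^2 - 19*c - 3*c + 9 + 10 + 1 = 2*c^2 - 22*c + 20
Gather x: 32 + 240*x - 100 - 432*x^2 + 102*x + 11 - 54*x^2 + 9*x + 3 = -486*x^2 + 351*x - 54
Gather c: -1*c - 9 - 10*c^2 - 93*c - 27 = -10*c^2 - 94*c - 36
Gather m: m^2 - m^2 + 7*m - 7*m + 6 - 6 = 0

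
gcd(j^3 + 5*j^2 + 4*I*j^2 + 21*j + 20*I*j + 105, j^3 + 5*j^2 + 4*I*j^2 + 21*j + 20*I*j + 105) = j^3 + j^2*(5 + 4*I) + j*(21 + 20*I) + 105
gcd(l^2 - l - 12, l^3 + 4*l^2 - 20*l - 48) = l - 4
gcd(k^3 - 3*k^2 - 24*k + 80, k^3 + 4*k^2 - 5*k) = k + 5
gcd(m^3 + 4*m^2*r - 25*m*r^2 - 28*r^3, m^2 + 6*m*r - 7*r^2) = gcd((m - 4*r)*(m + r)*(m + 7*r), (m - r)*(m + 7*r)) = m + 7*r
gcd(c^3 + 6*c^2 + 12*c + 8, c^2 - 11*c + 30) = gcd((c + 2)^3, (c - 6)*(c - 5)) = 1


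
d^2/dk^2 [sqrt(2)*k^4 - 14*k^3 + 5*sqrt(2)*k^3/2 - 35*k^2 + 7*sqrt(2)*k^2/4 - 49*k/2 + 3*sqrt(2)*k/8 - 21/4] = 12*sqrt(2)*k^2 - 84*k + 15*sqrt(2)*k - 70 + 7*sqrt(2)/2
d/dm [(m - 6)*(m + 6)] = 2*m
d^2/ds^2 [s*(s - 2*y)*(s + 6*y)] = 6*s + 8*y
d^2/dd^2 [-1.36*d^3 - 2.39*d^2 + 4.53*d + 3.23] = -8.16*d - 4.78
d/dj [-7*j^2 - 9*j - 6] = -14*j - 9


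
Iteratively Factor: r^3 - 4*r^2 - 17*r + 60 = (r + 4)*(r^2 - 8*r + 15) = (r - 3)*(r + 4)*(r - 5)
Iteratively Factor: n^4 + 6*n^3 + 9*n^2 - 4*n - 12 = (n + 2)*(n^3 + 4*n^2 + n - 6) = (n + 2)^2*(n^2 + 2*n - 3) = (n + 2)^2*(n + 3)*(n - 1)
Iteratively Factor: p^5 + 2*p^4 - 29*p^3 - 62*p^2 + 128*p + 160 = (p + 4)*(p^4 - 2*p^3 - 21*p^2 + 22*p + 40) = (p - 2)*(p + 4)*(p^3 - 21*p - 20) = (p - 2)*(p + 4)^2*(p^2 - 4*p - 5) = (p - 5)*(p - 2)*(p + 4)^2*(p + 1)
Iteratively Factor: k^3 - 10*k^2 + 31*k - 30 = (k - 3)*(k^2 - 7*k + 10) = (k - 5)*(k - 3)*(k - 2)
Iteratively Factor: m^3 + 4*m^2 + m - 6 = (m - 1)*(m^2 + 5*m + 6) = (m - 1)*(m + 2)*(m + 3)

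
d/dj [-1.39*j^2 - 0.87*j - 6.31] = -2.78*j - 0.87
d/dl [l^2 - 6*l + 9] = 2*l - 6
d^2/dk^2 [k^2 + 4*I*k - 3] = 2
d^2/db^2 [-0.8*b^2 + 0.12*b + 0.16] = -1.60000000000000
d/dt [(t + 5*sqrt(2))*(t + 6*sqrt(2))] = 2*t + 11*sqrt(2)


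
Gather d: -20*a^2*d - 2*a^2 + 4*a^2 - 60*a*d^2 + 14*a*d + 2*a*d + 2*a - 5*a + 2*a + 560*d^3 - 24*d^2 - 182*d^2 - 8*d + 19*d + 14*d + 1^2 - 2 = 2*a^2 - a + 560*d^3 + d^2*(-60*a - 206) + d*(-20*a^2 + 16*a + 25) - 1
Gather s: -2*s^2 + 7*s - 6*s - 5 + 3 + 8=-2*s^2 + s + 6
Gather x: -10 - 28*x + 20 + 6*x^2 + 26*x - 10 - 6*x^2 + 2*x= 0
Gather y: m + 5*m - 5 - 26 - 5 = 6*m - 36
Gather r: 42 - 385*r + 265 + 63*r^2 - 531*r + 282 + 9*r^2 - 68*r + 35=72*r^2 - 984*r + 624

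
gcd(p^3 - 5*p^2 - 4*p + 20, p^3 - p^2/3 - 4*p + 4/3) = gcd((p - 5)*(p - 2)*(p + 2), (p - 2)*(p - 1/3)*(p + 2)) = p^2 - 4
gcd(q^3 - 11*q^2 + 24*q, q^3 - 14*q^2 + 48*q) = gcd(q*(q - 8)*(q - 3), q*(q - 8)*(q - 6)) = q^2 - 8*q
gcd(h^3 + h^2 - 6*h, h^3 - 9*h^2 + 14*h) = h^2 - 2*h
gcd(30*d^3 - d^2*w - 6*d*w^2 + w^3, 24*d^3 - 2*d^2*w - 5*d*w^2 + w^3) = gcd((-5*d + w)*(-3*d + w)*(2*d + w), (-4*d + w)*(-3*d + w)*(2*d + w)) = -6*d^2 - d*w + w^2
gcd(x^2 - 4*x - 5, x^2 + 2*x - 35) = x - 5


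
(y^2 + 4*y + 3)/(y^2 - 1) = (y + 3)/(y - 1)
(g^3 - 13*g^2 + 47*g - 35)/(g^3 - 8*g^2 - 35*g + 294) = (g^2 - 6*g + 5)/(g^2 - g - 42)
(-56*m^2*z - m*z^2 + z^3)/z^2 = -56*m^2/z - m + z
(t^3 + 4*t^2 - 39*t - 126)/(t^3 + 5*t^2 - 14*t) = (t^2 - 3*t - 18)/(t*(t - 2))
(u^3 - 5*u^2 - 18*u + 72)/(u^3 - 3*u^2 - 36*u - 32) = (u^2 - 9*u + 18)/(u^2 - 7*u - 8)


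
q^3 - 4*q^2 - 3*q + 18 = (q - 3)^2*(q + 2)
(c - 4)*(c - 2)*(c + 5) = c^3 - c^2 - 22*c + 40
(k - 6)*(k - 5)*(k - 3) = k^3 - 14*k^2 + 63*k - 90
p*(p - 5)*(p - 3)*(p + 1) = p^4 - 7*p^3 + 7*p^2 + 15*p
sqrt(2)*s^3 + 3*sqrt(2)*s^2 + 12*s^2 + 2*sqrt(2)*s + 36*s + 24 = (s + 2)*(s + 6*sqrt(2))*(sqrt(2)*s + sqrt(2))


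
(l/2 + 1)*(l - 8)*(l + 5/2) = l^3/2 - 7*l^2/4 - 31*l/2 - 20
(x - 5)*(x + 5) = x^2 - 25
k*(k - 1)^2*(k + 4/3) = k^4 - 2*k^3/3 - 5*k^2/3 + 4*k/3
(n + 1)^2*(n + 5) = n^3 + 7*n^2 + 11*n + 5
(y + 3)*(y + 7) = y^2 + 10*y + 21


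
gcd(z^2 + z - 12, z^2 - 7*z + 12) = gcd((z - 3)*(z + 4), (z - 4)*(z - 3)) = z - 3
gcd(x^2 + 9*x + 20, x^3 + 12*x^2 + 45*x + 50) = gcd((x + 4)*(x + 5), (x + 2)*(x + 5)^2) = x + 5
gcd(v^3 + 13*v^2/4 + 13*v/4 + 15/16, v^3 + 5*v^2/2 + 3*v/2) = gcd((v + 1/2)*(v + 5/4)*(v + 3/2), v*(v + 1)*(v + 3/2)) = v + 3/2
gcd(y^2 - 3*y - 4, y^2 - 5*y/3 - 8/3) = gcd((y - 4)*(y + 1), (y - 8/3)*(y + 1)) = y + 1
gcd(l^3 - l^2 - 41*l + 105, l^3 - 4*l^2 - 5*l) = l - 5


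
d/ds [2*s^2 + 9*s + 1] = 4*s + 9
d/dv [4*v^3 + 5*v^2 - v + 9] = 12*v^2 + 10*v - 1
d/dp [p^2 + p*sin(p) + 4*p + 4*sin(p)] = p*cos(p) + 2*p + sin(p) + 4*cos(p) + 4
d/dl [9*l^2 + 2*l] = 18*l + 2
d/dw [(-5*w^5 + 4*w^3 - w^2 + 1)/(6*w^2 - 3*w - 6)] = (-30*w^6 + 20*w^5 + 58*w^4 - 8*w^3 - 23*w^2 + 1)/(3*(4*w^4 - 4*w^3 - 7*w^2 + 4*w + 4))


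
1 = 1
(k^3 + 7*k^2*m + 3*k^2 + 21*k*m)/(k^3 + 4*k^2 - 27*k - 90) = k*(k + 7*m)/(k^2 + k - 30)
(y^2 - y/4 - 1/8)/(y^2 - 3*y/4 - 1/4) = (y - 1/2)/(y - 1)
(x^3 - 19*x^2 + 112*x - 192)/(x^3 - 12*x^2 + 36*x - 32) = (x^2 - 11*x + 24)/(x^2 - 4*x + 4)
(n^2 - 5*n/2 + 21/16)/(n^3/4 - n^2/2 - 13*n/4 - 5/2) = (-16*n^2 + 40*n - 21)/(4*(-n^3 + 2*n^2 + 13*n + 10))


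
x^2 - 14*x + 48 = (x - 8)*(x - 6)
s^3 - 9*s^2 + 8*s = s*(s - 8)*(s - 1)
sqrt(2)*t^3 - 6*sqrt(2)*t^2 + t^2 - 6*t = t*(t - 6)*(sqrt(2)*t + 1)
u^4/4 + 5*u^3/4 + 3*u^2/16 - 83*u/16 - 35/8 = (u/4 + 1/4)*(u - 2)*(u + 5/2)*(u + 7/2)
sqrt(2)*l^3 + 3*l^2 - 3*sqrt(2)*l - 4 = (l - sqrt(2))*(l + 2*sqrt(2))*(sqrt(2)*l + 1)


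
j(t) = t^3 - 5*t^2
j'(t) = 3*t^2 - 10*t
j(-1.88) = -24.32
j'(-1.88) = 29.40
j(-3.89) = -134.52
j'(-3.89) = 84.30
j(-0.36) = -0.69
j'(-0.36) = 3.99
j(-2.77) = -59.62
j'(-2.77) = 50.72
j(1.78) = -10.20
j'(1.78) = -8.29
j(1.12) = -4.87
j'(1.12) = -7.44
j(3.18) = -18.40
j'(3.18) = -1.46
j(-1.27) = -10.11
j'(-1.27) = 17.54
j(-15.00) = -4500.00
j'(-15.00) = 825.00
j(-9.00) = -1134.00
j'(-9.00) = 333.00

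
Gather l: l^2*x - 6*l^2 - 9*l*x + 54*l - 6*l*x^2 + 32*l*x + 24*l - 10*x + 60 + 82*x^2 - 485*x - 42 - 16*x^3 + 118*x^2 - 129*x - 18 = l^2*(x - 6) + l*(-6*x^2 + 23*x + 78) - 16*x^3 + 200*x^2 - 624*x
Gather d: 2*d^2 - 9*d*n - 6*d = 2*d^2 + d*(-9*n - 6)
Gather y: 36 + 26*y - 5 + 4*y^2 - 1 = 4*y^2 + 26*y + 30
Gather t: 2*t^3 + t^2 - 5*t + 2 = 2*t^3 + t^2 - 5*t + 2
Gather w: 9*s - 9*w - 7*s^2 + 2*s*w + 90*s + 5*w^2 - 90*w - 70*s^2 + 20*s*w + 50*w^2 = -77*s^2 + 99*s + 55*w^2 + w*(22*s - 99)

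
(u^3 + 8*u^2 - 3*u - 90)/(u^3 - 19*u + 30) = (u + 6)/(u - 2)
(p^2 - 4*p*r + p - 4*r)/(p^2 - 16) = (p^2 - 4*p*r + p - 4*r)/(p^2 - 16)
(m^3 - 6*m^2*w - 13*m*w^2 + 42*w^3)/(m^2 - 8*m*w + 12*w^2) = (-m^2 + 4*m*w + 21*w^2)/(-m + 6*w)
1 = 1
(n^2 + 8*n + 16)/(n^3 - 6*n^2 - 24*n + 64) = (n + 4)/(n^2 - 10*n + 16)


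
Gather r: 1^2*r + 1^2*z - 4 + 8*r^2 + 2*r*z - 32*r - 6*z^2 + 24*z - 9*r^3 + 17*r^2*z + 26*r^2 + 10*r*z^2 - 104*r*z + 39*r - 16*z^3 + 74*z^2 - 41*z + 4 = -9*r^3 + r^2*(17*z + 34) + r*(10*z^2 - 102*z + 8) - 16*z^3 + 68*z^2 - 16*z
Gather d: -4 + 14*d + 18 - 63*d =14 - 49*d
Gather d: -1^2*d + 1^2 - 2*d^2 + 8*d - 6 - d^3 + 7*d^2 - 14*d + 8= -d^3 + 5*d^2 - 7*d + 3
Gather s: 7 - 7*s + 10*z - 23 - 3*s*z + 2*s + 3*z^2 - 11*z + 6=s*(-3*z - 5) + 3*z^2 - z - 10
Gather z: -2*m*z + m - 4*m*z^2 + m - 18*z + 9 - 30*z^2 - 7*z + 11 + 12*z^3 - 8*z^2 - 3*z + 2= 2*m + 12*z^3 + z^2*(-4*m - 38) + z*(-2*m - 28) + 22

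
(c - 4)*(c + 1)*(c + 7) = c^3 + 4*c^2 - 25*c - 28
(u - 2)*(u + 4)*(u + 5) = u^3 + 7*u^2 + 2*u - 40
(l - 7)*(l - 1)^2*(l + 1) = l^4 - 8*l^3 + 6*l^2 + 8*l - 7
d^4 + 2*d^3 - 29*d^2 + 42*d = d*(d - 3)*(d - 2)*(d + 7)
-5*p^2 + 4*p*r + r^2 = (-p + r)*(5*p + r)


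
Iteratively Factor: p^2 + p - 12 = (p + 4)*(p - 3)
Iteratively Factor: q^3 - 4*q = (q - 2)*(q^2 + 2*q) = (q - 2)*(q + 2)*(q)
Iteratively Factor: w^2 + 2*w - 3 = (w + 3)*(w - 1)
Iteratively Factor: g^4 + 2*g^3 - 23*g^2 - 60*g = (g + 4)*(g^3 - 2*g^2 - 15*g) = (g - 5)*(g + 4)*(g^2 + 3*g) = (g - 5)*(g + 3)*(g + 4)*(g)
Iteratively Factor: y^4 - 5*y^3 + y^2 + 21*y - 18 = (y - 3)*(y^3 - 2*y^2 - 5*y + 6) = (y - 3)*(y + 2)*(y^2 - 4*y + 3) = (y - 3)*(y - 1)*(y + 2)*(y - 3)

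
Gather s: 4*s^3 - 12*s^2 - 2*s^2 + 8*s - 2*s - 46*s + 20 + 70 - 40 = 4*s^3 - 14*s^2 - 40*s + 50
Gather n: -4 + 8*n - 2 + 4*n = 12*n - 6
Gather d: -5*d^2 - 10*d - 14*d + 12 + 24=-5*d^2 - 24*d + 36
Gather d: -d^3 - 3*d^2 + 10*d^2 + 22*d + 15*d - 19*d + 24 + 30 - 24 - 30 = -d^3 + 7*d^2 + 18*d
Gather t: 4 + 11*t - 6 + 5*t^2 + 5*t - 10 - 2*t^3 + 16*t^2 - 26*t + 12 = -2*t^3 + 21*t^2 - 10*t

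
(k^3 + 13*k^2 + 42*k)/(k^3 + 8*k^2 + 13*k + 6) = k*(k + 7)/(k^2 + 2*k + 1)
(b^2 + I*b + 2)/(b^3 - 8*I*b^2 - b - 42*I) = (b - I)/(b^2 - 10*I*b - 21)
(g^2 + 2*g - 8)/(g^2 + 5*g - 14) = (g + 4)/(g + 7)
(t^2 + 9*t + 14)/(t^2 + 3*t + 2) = (t + 7)/(t + 1)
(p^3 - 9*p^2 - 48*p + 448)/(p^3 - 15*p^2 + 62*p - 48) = (p^2 - p - 56)/(p^2 - 7*p + 6)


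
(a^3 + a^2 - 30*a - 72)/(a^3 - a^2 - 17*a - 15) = (a^2 - 2*a - 24)/(a^2 - 4*a - 5)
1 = 1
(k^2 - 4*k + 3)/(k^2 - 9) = (k - 1)/(k + 3)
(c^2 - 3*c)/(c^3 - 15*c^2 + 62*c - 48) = c*(c - 3)/(c^3 - 15*c^2 + 62*c - 48)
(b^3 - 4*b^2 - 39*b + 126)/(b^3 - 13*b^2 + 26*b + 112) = (b^2 + 3*b - 18)/(b^2 - 6*b - 16)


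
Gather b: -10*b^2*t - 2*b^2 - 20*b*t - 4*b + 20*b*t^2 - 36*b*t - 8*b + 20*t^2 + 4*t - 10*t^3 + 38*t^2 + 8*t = b^2*(-10*t - 2) + b*(20*t^2 - 56*t - 12) - 10*t^3 + 58*t^2 + 12*t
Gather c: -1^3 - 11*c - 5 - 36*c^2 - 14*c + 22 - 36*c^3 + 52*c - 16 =-36*c^3 - 36*c^2 + 27*c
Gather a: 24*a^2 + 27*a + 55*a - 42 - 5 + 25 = 24*a^2 + 82*a - 22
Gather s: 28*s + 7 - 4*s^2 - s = -4*s^2 + 27*s + 7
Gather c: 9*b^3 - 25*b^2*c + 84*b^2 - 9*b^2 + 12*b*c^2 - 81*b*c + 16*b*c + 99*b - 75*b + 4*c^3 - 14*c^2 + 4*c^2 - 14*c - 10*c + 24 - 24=9*b^3 + 75*b^2 + 24*b + 4*c^3 + c^2*(12*b - 10) + c*(-25*b^2 - 65*b - 24)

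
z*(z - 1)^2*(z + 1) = z^4 - z^3 - z^2 + z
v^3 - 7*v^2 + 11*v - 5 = (v - 5)*(v - 1)^2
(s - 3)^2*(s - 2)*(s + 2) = s^4 - 6*s^3 + 5*s^2 + 24*s - 36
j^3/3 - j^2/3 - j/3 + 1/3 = (j/3 + 1/3)*(j - 1)^2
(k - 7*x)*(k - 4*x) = k^2 - 11*k*x + 28*x^2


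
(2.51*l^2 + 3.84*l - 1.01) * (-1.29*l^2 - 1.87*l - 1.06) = -3.2379*l^4 - 9.6473*l^3 - 8.5385*l^2 - 2.1817*l + 1.0706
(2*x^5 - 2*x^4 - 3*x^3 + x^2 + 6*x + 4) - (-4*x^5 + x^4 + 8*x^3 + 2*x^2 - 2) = 6*x^5 - 3*x^4 - 11*x^3 - x^2 + 6*x + 6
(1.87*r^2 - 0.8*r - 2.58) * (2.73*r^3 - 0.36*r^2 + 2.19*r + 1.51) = 5.1051*r^5 - 2.8572*r^4 - 2.6601*r^3 + 2.0005*r^2 - 6.8582*r - 3.8958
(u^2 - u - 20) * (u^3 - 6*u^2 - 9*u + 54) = u^5 - 7*u^4 - 23*u^3 + 183*u^2 + 126*u - 1080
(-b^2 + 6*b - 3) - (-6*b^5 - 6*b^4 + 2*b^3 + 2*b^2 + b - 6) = 6*b^5 + 6*b^4 - 2*b^3 - 3*b^2 + 5*b + 3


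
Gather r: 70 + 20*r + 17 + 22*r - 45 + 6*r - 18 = 48*r + 24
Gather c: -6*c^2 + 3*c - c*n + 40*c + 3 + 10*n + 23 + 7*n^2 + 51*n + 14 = -6*c^2 + c*(43 - n) + 7*n^2 + 61*n + 40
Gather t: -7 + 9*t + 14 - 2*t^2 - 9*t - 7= -2*t^2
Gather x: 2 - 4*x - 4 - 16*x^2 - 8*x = -16*x^2 - 12*x - 2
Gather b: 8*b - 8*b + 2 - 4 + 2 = 0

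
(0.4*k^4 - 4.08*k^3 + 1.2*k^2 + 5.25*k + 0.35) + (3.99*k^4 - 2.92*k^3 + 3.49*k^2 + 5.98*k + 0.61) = 4.39*k^4 - 7.0*k^3 + 4.69*k^2 + 11.23*k + 0.96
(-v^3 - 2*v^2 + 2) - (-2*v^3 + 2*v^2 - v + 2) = v^3 - 4*v^2 + v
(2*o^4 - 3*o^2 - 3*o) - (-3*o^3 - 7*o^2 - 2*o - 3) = 2*o^4 + 3*o^3 + 4*o^2 - o + 3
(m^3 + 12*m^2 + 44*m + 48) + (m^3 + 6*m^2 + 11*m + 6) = 2*m^3 + 18*m^2 + 55*m + 54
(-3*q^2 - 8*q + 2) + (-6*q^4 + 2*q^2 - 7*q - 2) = -6*q^4 - q^2 - 15*q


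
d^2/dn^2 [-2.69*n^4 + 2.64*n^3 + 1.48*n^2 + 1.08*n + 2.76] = -32.28*n^2 + 15.84*n + 2.96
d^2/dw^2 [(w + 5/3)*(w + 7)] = 2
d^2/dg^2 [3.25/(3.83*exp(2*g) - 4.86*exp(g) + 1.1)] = ((15.795 - 49.79*exp(g))*(3.83*exp(2*g) - 4.86*exp(g) + 1.1) + 3.25*(7.66*exp(g) - 4.86)*(15.32*exp(g) - 9.72)*exp(g))*exp(g)/(3.83*exp(2*g) - 4.86*exp(g) + 1.1)^3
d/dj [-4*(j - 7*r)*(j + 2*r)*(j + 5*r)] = -12*j^2 + 156*r^2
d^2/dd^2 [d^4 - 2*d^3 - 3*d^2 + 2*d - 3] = 12*d^2 - 12*d - 6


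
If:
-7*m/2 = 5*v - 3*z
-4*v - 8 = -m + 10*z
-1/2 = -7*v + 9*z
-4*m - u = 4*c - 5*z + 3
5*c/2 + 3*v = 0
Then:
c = 1416/1975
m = 161/395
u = -39893/3950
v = -236/395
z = -411/790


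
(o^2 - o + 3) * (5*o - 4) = 5*o^3 - 9*o^2 + 19*o - 12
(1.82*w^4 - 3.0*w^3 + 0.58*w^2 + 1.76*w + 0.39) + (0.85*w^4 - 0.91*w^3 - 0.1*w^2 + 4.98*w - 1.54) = 2.67*w^4 - 3.91*w^3 + 0.48*w^2 + 6.74*w - 1.15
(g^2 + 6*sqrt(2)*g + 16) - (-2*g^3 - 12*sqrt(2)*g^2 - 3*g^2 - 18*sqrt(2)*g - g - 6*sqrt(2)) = 2*g^3 + 4*g^2 + 12*sqrt(2)*g^2 + g + 24*sqrt(2)*g + 6*sqrt(2) + 16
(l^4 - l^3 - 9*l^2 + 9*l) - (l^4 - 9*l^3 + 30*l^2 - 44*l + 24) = 8*l^3 - 39*l^2 + 53*l - 24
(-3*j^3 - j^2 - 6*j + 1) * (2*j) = -6*j^4 - 2*j^3 - 12*j^2 + 2*j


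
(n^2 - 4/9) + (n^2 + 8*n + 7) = 2*n^2 + 8*n + 59/9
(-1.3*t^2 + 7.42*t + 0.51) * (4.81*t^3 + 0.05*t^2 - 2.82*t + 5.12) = -6.253*t^5 + 35.6252*t^4 + 6.4901*t^3 - 27.5549*t^2 + 36.5522*t + 2.6112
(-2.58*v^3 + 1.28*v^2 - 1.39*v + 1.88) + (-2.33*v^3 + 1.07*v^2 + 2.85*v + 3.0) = -4.91*v^3 + 2.35*v^2 + 1.46*v + 4.88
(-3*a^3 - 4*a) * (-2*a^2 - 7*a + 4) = 6*a^5 + 21*a^4 - 4*a^3 + 28*a^2 - 16*a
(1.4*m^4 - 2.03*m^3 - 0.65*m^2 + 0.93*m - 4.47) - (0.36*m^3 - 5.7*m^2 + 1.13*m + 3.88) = 1.4*m^4 - 2.39*m^3 + 5.05*m^2 - 0.2*m - 8.35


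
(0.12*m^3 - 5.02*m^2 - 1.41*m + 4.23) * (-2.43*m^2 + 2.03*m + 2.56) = -0.2916*m^5 + 12.4422*m^4 - 6.4571*m^3 - 25.9924*m^2 + 4.9773*m + 10.8288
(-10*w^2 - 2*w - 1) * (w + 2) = -10*w^3 - 22*w^2 - 5*w - 2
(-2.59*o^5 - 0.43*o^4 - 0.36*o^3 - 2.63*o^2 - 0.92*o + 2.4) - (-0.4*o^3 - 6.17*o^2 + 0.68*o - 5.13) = -2.59*o^5 - 0.43*o^4 + 0.04*o^3 + 3.54*o^2 - 1.6*o + 7.53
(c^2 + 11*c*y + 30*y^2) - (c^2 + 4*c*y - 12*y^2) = 7*c*y + 42*y^2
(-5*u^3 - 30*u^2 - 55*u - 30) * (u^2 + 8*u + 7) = -5*u^5 - 70*u^4 - 330*u^3 - 680*u^2 - 625*u - 210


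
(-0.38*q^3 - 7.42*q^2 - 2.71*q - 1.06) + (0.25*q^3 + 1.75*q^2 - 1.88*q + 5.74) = -0.13*q^3 - 5.67*q^2 - 4.59*q + 4.68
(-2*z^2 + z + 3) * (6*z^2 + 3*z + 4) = -12*z^4 + 13*z^2 + 13*z + 12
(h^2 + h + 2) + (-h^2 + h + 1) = 2*h + 3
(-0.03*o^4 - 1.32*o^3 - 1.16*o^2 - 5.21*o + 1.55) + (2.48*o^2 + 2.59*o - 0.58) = -0.03*o^4 - 1.32*o^3 + 1.32*o^2 - 2.62*o + 0.97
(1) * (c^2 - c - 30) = c^2 - c - 30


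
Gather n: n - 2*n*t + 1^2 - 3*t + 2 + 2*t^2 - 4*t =n*(1 - 2*t) + 2*t^2 - 7*t + 3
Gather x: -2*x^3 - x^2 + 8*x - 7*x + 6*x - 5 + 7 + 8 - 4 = -2*x^3 - x^2 + 7*x + 6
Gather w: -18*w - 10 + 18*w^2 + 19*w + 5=18*w^2 + w - 5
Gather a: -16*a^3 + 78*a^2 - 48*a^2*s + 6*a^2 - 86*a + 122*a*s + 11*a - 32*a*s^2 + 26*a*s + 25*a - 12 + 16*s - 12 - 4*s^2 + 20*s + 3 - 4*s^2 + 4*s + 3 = -16*a^3 + a^2*(84 - 48*s) + a*(-32*s^2 + 148*s - 50) - 8*s^2 + 40*s - 18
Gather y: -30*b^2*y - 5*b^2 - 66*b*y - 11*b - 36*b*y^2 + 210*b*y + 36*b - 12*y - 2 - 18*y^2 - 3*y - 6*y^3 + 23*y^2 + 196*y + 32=-5*b^2 + 25*b - 6*y^3 + y^2*(5 - 36*b) + y*(-30*b^2 + 144*b + 181) + 30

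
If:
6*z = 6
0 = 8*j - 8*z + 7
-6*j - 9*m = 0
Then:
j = 1/8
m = -1/12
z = 1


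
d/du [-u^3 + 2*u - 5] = 2 - 3*u^2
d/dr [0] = 0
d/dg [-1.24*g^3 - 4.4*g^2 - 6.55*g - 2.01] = -3.72*g^2 - 8.8*g - 6.55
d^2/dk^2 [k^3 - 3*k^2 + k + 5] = 6*k - 6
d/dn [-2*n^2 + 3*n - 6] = 3 - 4*n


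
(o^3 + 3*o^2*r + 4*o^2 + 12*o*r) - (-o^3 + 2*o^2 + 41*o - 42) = 2*o^3 + 3*o^2*r + 2*o^2 + 12*o*r - 41*o + 42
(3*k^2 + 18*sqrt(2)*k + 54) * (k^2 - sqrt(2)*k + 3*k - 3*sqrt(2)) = 3*k^4 + 9*k^3 + 15*sqrt(2)*k^3 + 18*k^2 + 45*sqrt(2)*k^2 - 54*sqrt(2)*k + 54*k - 162*sqrt(2)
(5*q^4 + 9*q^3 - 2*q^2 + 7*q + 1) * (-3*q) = -15*q^5 - 27*q^4 + 6*q^3 - 21*q^2 - 3*q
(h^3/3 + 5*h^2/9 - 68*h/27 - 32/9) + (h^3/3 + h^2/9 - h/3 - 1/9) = 2*h^3/3 + 2*h^2/3 - 77*h/27 - 11/3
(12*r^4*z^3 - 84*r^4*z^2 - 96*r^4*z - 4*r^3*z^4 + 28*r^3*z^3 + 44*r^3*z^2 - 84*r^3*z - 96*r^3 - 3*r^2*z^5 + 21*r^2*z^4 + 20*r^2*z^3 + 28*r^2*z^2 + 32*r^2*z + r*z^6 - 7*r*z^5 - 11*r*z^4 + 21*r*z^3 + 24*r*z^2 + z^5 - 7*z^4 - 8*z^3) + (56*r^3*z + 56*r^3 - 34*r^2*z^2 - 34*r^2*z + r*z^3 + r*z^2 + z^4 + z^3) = 12*r^4*z^3 - 84*r^4*z^2 - 96*r^4*z - 4*r^3*z^4 + 28*r^3*z^3 + 44*r^3*z^2 - 28*r^3*z - 40*r^3 - 3*r^2*z^5 + 21*r^2*z^4 + 20*r^2*z^3 - 6*r^2*z^2 - 2*r^2*z + r*z^6 - 7*r*z^5 - 11*r*z^4 + 22*r*z^3 + 25*r*z^2 + z^5 - 6*z^4 - 7*z^3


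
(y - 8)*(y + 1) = y^2 - 7*y - 8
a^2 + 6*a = a*(a + 6)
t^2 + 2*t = t*(t + 2)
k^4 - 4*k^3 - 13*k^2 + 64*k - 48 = (k - 4)*(k - 3)*(k - 1)*(k + 4)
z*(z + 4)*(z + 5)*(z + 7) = z^4 + 16*z^3 + 83*z^2 + 140*z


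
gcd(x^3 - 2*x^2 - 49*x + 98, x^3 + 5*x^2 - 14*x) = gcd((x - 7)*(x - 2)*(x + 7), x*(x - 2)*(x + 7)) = x^2 + 5*x - 14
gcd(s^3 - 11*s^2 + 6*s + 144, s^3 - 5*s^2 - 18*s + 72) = s - 6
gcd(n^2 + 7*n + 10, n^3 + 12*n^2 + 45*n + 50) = n^2 + 7*n + 10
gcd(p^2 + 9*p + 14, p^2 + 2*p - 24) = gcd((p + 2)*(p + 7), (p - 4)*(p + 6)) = 1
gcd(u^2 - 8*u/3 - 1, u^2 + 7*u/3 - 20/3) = 1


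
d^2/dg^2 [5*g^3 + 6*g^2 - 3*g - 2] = 30*g + 12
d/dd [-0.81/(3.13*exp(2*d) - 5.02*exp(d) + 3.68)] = (5.0706*exp(d) - 4.0662)*exp(d)/(3.13*exp(2*d) - 5.02*exp(d) + 3.68)^2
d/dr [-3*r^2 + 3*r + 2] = 3 - 6*r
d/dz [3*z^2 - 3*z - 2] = 6*z - 3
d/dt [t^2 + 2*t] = 2*t + 2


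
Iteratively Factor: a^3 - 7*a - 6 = (a + 1)*(a^2 - a - 6) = (a - 3)*(a + 1)*(a + 2)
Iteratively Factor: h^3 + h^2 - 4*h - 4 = (h + 2)*(h^2 - h - 2) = (h + 1)*(h + 2)*(h - 2)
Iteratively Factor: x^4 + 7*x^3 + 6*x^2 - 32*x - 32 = (x + 1)*(x^3 + 6*x^2 - 32) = (x + 1)*(x + 4)*(x^2 + 2*x - 8) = (x + 1)*(x + 4)^2*(x - 2)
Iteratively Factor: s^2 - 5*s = (s - 5)*(s)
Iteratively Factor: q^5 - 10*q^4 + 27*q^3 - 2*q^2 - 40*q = (q - 4)*(q^4 - 6*q^3 + 3*q^2 + 10*q) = q*(q - 4)*(q^3 - 6*q^2 + 3*q + 10) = q*(q - 4)*(q - 2)*(q^2 - 4*q - 5) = q*(q - 4)*(q - 2)*(q + 1)*(q - 5)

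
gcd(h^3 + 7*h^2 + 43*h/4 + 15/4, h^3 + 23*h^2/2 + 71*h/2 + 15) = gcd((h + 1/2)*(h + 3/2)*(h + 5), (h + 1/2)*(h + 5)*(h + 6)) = h^2 + 11*h/2 + 5/2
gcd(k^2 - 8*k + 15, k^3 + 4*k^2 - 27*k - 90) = k - 5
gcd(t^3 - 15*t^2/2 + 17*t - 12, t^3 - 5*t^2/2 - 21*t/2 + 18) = t^2 - 11*t/2 + 6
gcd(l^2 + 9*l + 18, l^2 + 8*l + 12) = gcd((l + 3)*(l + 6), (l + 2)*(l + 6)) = l + 6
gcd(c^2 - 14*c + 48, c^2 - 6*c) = c - 6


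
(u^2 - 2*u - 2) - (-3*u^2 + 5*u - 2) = 4*u^2 - 7*u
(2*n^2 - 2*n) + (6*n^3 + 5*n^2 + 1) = 6*n^3 + 7*n^2 - 2*n + 1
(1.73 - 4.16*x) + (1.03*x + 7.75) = 9.48 - 3.13*x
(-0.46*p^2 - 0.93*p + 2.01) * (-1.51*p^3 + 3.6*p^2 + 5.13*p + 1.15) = 0.6946*p^5 - 0.2517*p^4 - 8.7429*p^3 + 1.9361*p^2 + 9.2418*p + 2.3115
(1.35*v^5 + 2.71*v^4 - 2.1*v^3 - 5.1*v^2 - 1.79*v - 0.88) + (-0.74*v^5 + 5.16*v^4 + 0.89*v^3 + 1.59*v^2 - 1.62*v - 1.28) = 0.61*v^5 + 7.87*v^4 - 1.21*v^3 - 3.51*v^2 - 3.41*v - 2.16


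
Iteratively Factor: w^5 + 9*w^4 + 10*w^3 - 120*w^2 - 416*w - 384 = (w + 3)*(w^4 + 6*w^3 - 8*w^2 - 96*w - 128) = (w + 2)*(w + 3)*(w^3 + 4*w^2 - 16*w - 64) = (w - 4)*(w + 2)*(w + 3)*(w^2 + 8*w + 16) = (w - 4)*(w + 2)*(w + 3)*(w + 4)*(w + 4)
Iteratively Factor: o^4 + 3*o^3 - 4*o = (o - 1)*(o^3 + 4*o^2 + 4*o) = (o - 1)*(o + 2)*(o^2 + 2*o) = o*(o - 1)*(o + 2)*(o + 2)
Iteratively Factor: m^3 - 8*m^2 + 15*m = (m - 3)*(m^2 - 5*m) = m*(m - 3)*(m - 5)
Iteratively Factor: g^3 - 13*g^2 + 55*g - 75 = (g - 5)*(g^2 - 8*g + 15) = (g - 5)^2*(g - 3)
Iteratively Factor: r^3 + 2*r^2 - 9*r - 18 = (r + 2)*(r^2 - 9) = (r - 3)*(r + 2)*(r + 3)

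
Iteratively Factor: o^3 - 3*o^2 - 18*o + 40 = (o - 2)*(o^2 - o - 20) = (o - 5)*(o - 2)*(o + 4)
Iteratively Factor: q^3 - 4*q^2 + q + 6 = (q + 1)*(q^2 - 5*q + 6) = (q - 3)*(q + 1)*(q - 2)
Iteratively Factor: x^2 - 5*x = (x - 5)*(x)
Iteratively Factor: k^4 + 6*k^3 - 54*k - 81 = (k - 3)*(k^3 + 9*k^2 + 27*k + 27) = (k - 3)*(k + 3)*(k^2 + 6*k + 9) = (k - 3)*(k + 3)^2*(k + 3)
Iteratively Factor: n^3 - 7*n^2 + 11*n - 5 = (n - 5)*(n^2 - 2*n + 1) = (n - 5)*(n - 1)*(n - 1)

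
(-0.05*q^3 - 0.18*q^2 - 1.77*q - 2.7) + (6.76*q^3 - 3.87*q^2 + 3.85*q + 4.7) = 6.71*q^3 - 4.05*q^2 + 2.08*q + 2.0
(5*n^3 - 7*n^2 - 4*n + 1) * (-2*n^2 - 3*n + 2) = -10*n^5 - n^4 + 39*n^3 - 4*n^2 - 11*n + 2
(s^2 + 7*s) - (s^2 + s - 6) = 6*s + 6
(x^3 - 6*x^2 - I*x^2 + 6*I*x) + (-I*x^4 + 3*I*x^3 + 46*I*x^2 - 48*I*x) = -I*x^4 + x^3 + 3*I*x^3 - 6*x^2 + 45*I*x^2 - 42*I*x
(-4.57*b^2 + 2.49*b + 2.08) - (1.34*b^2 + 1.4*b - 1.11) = -5.91*b^2 + 1.09*b + 3.19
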